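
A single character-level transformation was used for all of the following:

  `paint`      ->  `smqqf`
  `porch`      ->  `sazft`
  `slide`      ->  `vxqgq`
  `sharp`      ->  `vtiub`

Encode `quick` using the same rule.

Shifts by position in paint: pos 0: p→s (+3), pos 1: a→m (+12), pos 2: i→q (+8), pos 3: n→q (+3), pos 4: t→f (+12) — repeating every 3. A repeating key of period 3 is used — shifts +3, +12, +8 over and over.
On quick: q+3=t, u+12=g, i+8=q, c+3=f, k+12=w.

tgqfw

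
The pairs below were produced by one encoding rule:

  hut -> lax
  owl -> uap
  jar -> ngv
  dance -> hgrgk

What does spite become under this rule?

wtoxk

The shift depends on letter class: consonant h→l is +4, but vowel u→a is +6. Two shifts are in play — +6 for a/e/i/o/u, +4 for every other letter.
Applying it to spite: s(cons)+4=w, p(cons)+4=t, i(vowel)+6=o, t(cons)+4=x, e(vowel)+6=k.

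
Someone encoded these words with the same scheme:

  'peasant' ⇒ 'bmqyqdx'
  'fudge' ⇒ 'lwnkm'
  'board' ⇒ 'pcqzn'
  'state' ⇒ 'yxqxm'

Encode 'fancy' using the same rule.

This is an affine cipher: with a=0,…,z=25, each position x becomes (25x+16) mod 26.
Applying it to fancy: f(5)→25·5+16≡11=l; a(0)→25·0+16≡16=q; n(13)→25·13+16≡3=d; c(2)→25·2+16≡14=o; y(24)→25·24+16≡18=s (all mod 26).

lqdos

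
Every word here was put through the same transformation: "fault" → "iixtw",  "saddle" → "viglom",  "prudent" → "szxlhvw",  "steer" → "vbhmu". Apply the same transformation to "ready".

umdlb

Shifts by position in fault: pos 0: f→i (+3), pos 1: a→i (+8), pos 2: u→x (+3), pos 3: l→t (+8) — repeating every 2. The shifts repeat in a cycle of length 2: positions 0,1,… shift by +3, +8, then the pattern repeats.
Applying it to ready: r+3=u, e+8=m, a+3=d, d+8=l, y+3=b.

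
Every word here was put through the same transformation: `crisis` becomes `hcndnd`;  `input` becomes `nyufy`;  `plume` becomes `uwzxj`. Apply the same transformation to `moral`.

rzwlq

Shifts by position in crisis: pos 0: c→h (+5), pos 1: r→c (+11), pos 2: i→n (+5), pos 3: s→d (+11) — repeating every 2. It's a Vigenère-style cipher with numeric key [5,11]: position i shifts by key[i mod 2].
For moral: m+5=r, o+11=z, r+5=w, a+11=l, l+5=q.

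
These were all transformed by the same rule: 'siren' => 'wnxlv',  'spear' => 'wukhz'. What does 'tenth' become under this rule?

xjtap

The shift increases by 1 at each position, starting from +4: 4, 5, 6, ….
Applying it to tenth: t+4=x, e+5=j, n+6=t, t+7=a, h+8=p.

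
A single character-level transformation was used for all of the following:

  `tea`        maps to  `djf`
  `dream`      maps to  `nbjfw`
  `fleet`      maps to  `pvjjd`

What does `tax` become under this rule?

dfh

The shift depends on letter class: consonant t→d is +10, but vowel e→j is +5. Vowels shift forward by 5 and consonants shift forward by 10.
For tax: t(cons)+10=d, a(vowel)+5=f, x(cons)+10=h.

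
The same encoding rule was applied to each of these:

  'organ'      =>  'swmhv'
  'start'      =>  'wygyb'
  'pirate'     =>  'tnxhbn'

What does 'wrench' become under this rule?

Each letter shifts forward by (position + 4), i.e. 4, 5, 6, … — the shift grows by one for each successive letter.
Applying it to wrench: w+4=a, r+5=w, e+6=k, n+7=u, c+8=k, h+9=q.

awkukq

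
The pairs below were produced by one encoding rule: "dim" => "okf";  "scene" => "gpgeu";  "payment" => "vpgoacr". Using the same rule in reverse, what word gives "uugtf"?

dress

The word is reversed, then every letter is shifted forward by 2.
Undoing it on uugtf: shift back: u−2=s, u−2=s, g−2=e, t−2=r, f−2=d → sserd; then reverse → dress.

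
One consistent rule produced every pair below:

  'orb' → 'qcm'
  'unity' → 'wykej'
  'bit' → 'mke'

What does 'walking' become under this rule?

hcwvkyr

The shift depends on letter class: consonant r→c is +11, but vowel o→q is +2. Vowels shift forward by 2 and consonants shift forward by 11.
On walking: w(cons)+11=h, a(vowel)+2=c, l(cons)+11=w, k(cons)+11=v, i(vowel)+2=k, n(cons)+11=y, g(cons)+11=r.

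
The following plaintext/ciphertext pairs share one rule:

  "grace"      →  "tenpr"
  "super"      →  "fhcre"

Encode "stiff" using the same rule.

Compare letters: g→t is +13, r→e is +13, a→n is +13 — a constant shift. It's a constant shift of +13 (ROT13).
For stiff: s+13=f, t+13=g, i+13=v, f+13=s, f+13=s.

fgvss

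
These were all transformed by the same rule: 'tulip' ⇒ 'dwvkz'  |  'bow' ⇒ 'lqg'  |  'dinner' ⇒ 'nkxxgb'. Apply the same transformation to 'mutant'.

The shift depends on letter class: consonant t→d is +10, but vowel u→w is +2. Vowels shift forward by 2 and consonants shift forward by 10.
For mutant: m(cons)+10=w, u(vowel)+2=w, t(cons)+10=d, a(vowel)+2=c, n(cons)+10=x, t(cons)+10=d.

wwdcxd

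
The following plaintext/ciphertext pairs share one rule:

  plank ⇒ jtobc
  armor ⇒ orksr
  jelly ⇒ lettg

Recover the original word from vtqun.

fluid

Each letter's alphabet position (a=0..z=25) is mapped through 17·x+14 mod 26 — an affine cipher.
Decoding vtqun: v(21)→23·(21−14)≡5=f; t(19)→23·(19−14)≡11=l; q(16)→23·(16−14)≡20=u; u(20)→23·(20−14)≡8=i; n(13)→23·(13−14)≡3=d (all mod 26).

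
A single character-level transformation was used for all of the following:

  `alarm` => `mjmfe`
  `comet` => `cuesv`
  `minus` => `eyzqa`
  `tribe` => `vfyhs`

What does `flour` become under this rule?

njuqf

a(0)→m(12) and l(11)→j(9) fit y≡21x+12 (mod 26); the inverse of 21 mod 26 is 5. Treating letters as 0–25, the rule is x ↦ 21x + 12 (mod 26).
Applying it to flour: f(5)→21·5+12≡13=n; l(11)→21·11+12≡9=j; o(14)→21·14+12≡20=u; u(20)→21·20+12≡16=q; r(17)→21·17+12≡5=f (all mod 26).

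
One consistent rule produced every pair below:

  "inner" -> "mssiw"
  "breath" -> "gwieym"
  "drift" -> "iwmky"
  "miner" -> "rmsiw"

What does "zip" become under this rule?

emu

Vowels shift forward by 4 and consonants shift forward by 5.
For zip: z(cons)+5=e, i(vowel)+4=m, p(cons)+5=u.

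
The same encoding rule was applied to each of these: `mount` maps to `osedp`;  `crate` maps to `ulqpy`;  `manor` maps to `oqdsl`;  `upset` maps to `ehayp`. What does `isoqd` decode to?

Each letter's alphabet position (a=0..z=25) is mapped through 15·x+16 mod 26 — an affine cipher.
Decoding isoqd: i(8)→7·(8−16)≡22=w; s(18)→7·(18−16)≡14=o; o(14)→7·(14−16)≡12=m; q(16)→7·(16−16)≡0=a; d(3)→7·(3−16)≡13=n (all mod 26).

woman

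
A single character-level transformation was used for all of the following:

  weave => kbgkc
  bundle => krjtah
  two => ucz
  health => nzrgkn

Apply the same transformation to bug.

mah

The output letters match the input read backwards, each shifted +6: weave reversed is evaew. Two steps: reverse the string, then apply a Caesar shift of +6.
Applying it to bug: reverse → gub; then shift: g+6=m, u+6=a, b+6=h.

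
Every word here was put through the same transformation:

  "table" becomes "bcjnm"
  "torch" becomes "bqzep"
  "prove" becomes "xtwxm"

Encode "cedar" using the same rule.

kglcz

Shifts by position in table: pos 0: t→b (+8), pos 1: a→c (+2), pos 2: b→j (+8), pos 3: l→n (+2) — repeating every 2. The shifts repeat in a cycle of length 2: positions 0,1,… shift by +8, +2, then the pattern repeats.
Applying it to cedar: c+8=k, e+2=g, d+8=l, a+2=c, r+8=z.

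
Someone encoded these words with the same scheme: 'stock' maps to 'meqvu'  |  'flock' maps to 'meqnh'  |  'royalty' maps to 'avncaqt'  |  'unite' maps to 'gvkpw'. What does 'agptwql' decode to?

The output letters match the input read backwards, each shifted +2: stock reversed is kcots. Read the word backwards and shift each letter +2.
Reversing it on agptwql: shift back: a−2=y, g−2=e, p−2=n, t−2=r, w−2=u, q−2=o, l−2=j → yenruoj; then reverse → journey.

journey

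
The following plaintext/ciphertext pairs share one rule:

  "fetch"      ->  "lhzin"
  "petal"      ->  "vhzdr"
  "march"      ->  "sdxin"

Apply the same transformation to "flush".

lrxyn

The shift depends on letter class: consonant f→l is +6, but vowel e→h is +3. Vowels shift forward by 3 and consonants shift forward by 6.
Applying it to flush: f(cons)+6=l, l(cons)+6=r, u(vowel)+3=x, s(cons)+6=y, h(cons)+6=n.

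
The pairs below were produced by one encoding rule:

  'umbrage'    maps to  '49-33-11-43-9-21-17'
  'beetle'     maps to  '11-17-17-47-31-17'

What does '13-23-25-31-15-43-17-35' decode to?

The formula is n = 2×(alphabet index, a=1) + 7.
Undoing it on 13-23-25-31-15-43-17-35: 13→(13−7)÷2=3=c, 23→(23−7)÷2=8=h, 25→(25−7)÷2=9=i, 31→(31−7)÷2=12=l, 15→(15−7)÷2=4=d, 43→(43−7)÷2=18=r, 17→(17−7)÷2=5=e, 35→(35−7)÷2=14=n.

children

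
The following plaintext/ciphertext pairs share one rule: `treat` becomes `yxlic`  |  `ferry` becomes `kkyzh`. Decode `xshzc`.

In treat: t→y is +5, r→x is +6, e→l is +7, a→i is +8 — the shift increases by 1 each position. Each letter shifts forward by (position + 5), i.e. 5, 6, 7, … — the shift grows by one for each successive letter.
Reversing it on xshzc: x−5=s, s−6=m, h−7=a, z−8=r, c−9=t.

smart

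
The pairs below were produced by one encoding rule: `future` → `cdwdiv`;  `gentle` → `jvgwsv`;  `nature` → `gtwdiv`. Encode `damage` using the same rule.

otztjv

f(5)→c(2) and u(20)→d(3) fit y≡7x+19 (mod 26); the inverse of 7 mod 26 is 15. This is an affine cipher: with a=0,…,z=25, each position x becomes (7x+19) mod 26.
For damage: d(3)→7·3+19≡14=o; a(0)→7·0+19≡19=t; m(12)→7·12+19≡25=z; a(0)→7·0+19≡19=t; g(6)→7·6+19≡9=j; e(4)→7·4+19≡21=v (all mod 26).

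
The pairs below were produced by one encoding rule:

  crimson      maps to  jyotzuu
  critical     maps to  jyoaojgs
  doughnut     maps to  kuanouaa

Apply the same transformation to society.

zujokaf

The shift depends on letter class: consonant c→j is +7, but vowel i→o is +6. Vowels shift forward by 6 and consonants shift forward by 7.
On society: s(cons)+7=z, o(vowel)+6=u, c(cons)+7=j, i(vowel)+6=o, e(vowel)+6=k, t(cons)+7=a, y(cons)+7=f.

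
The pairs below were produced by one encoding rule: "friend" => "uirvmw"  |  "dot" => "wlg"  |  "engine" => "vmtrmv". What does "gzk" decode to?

Each letter is replaced by its mirror in the alphabet: a↔z, b↔y, c↔x, and so on (the Atbash cipher).
Reversing it on gzk: g↔t, z↔a, k↔p.

tap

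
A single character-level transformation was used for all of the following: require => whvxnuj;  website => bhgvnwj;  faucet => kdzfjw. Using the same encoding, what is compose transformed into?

hrrstvj

The shifts repeat in a cycle of length 2: positions 0,1,… shift by +5, +3, then the pattern repeats.
Applying it to compose: c+5=h, o+3=r, m+5=r, p+3=s, o+5=t, s+3=v, e+5=j.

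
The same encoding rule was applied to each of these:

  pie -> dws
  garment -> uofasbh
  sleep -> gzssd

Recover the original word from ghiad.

stump

Compare letters: p→d is +14, i→w is +14, e→s is +14 — a constant shift. Every letter moves 14 places later in the alphabet, wrapping around z→a.
Decoding ghiad: g−14=s, h−14=t, i−14=u, a−14=m, d−14=p.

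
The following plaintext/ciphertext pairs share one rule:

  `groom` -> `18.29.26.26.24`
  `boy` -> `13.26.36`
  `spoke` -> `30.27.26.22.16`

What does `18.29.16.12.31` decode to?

g is letter #7 and maps to 18: an offset of 11. Each letter is replaced by its alphabet position (a=1..z=26) + 11.
Reversing it on 18.29.16.12.31: 18→(18−11)÷1=7=g, 29→(29−11)÷1=18=r, 16→(16−11)÷1=5=e, 12→(12−11)÷1=1=a, 31→(31−11)÷1=20=t.

great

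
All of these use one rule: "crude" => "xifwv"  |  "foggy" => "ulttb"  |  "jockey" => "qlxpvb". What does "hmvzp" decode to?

sneak

This is the alphabet-reversal cipher (Atbash): a becomes z, b becomes y, etc.
Undoing it on hmvzp: h↔s, m↔n, v↔e, z↔a, p↔k.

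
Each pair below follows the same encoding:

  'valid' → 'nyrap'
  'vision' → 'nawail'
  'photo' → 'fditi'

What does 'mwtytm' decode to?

estate

v(21)→n(13) and a(0)→y(24) fit y≡23x+24 (mod 26); the inverse of 23 mod 26 is 17. This is an affine cipher: with a=0,…,z=25, each position x becomes (23x+24) mod 26.
Reversing it on mwtytm: m(12)→17·(12−24)≡4=e; w(22)→17·(22−24)≡18=s; t(19)→17·(19−24)≡19=t; y(24)→17·(24−24)≡0=a; t(19)→17·(19−24)≡19=t; m(12)→17·(12−24)≡4=e (all mod 26).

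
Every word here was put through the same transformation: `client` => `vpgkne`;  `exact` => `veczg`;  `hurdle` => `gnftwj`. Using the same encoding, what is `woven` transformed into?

Two steps: reverse the string, then apply a Caesar shift of +2.
Applying it to woven: reverse → nevow; then shift: n+2=p, e+2=g, v+2=x, o+2=q, w+2=y.

pgxqy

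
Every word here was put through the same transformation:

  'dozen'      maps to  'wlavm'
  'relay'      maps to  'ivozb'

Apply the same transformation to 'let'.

ovg

Each pair mirrors across the alphabet (d↔w, o↔l, z↔a): positions sum to 25. This is the alphabet-reversal cipher (Atbash): a becomes z, b becomes y, etc.
For let: l↔o, e↔v, t↔g.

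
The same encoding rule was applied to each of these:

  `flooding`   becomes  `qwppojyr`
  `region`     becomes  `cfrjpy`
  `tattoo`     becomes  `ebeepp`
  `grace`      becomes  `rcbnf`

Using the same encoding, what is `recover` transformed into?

cfnpgfc

The shift depends on letter class: consonant f→q is +11, but vowel o→p is +1. Two shifts are in play — +1 for a/e/i/o/u, +11 for every other letter.
For recover: r(cons)+11=c, e(vowel)+1=f, c(cons)+11=n, o(vowel)+1=p, v(cons)+11=g, e(vowel)+1=f, r(cons)+11=c.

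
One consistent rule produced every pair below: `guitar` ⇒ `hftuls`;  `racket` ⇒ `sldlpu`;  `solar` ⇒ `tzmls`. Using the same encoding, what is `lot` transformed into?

The shift depends on letter class: consonant g→h is +1, but vowel u→f is +11. The rule splits by letter class: vowels +11, consonants +1.
Applying it to lot: l(cons)+1=m, o(vowel)+11=z, t(cons)+1=u.

mzu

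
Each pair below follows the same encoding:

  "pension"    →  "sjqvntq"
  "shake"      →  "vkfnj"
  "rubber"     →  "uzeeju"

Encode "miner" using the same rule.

pnqju

The shift depends on letter class: consonant p→s is +3, but vowel e→j is +5. Vowels shift forward by 5 and consonants shift forward by 3.
Applying it to miner: m(cons)+3=p, i(vowel)+5=n, n(cons)+3=q, e(vowel)+5=j, r(cons)+3=u.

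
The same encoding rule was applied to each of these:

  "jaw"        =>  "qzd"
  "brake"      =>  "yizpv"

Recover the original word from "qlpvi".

This is the alphabet-reversal cipher (Atbash): a becomes z, b becomes y, etc.
Undoing it on qlpvi: q↔j, l↔o, p↔k, v↔e, i↔r.

joker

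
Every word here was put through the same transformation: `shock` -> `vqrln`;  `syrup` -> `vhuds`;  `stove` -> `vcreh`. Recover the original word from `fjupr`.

Shifts by position in shock: pos 0: s→v (+3), pos 1: h→q (+9), pos 2: o→r (+3), pos 3: c→l (+9) — repeating every 2. It's a Vigenère-style cipher with numeric key [3,9]: position i shifts by key[i mod 2].
Reversing it on fjupr: f−3=c, j−9=a, u−3=r, p−9=g, r−3=o.

cargo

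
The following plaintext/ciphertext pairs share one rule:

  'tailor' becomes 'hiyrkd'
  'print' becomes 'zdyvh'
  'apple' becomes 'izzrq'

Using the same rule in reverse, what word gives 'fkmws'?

t(19)→h(7) and a(0)→i(8) fit y≡15x+8 (mod 26); the inverse of 15 mod 26 is 7. This is an affine cipher: with a=0,…,z=25, each position x becomes (15x+8) mod 26.
Undoing it on fkmws: f(5)→7·(5−8)≡5=f; k(10)→7·(10−8)≡14=o; m(12)→7·(12−8)≡2=c; w(22)→7·(22−8)≡20=u; s(18)→7·(18−8)≡18=s (all mod 26).

focus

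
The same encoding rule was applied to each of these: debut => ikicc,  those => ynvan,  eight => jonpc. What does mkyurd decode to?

In debut: d→i is +5, e→k is +6, b→i is +7, u→c is +8 — the shift increases by 1 each position. The shift increases by 1 at each position, starting from +5: 5, 6, 7, ….
Reversing it on mkyurd: m−5=h, k−6=e, y−7=r, u−8=m, r−9=i, d−10=t.

hermit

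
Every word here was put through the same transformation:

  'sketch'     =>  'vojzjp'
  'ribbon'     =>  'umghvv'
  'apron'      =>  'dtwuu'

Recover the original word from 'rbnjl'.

oxide

In sketch: s→v is +3, k→o is +4, e→j is +5, t→z is +6 — the shift increases by 1 each position. Each letter shifts forward by (position + 3), i.e. 3, 4, 5, … — the shift grows by one for each successive letter.
Undoing it on rbnjl: r−3=o, b−4=x, n−5=i, j−6=d, l−7=e.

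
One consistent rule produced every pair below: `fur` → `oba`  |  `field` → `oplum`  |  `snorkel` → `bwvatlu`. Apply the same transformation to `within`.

The shift depends on letter class: consonant f→o is +9, but vowel u→b is +7. The rule splits by letter class: vowels +7, consonants +9.
For within: w(cons)+9=f, i(vowel)+7=p, t(cons)+9=c, h(cons)+9=q, i(vowel)+7=p, n(cons)+9=w.

fpcqpw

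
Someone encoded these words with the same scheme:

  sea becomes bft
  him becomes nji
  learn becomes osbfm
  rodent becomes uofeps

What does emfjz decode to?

The output letters match the input read backwards, each shifted +1: sea reversed is aes. Two steps: reverse the string, then apply a Caesar shift of +1.
Reversing it on emfjz: shift back: e−1=d, m−1=l, f−1=e, j−1=i, z−1=y → dleiy; then reverse → yield.

yield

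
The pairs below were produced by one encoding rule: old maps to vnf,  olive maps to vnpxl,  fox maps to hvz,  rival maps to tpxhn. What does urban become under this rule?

btdhp

Two shifts are in play — +7 for a/e/i/o/u, +2 for every other letter.
On urban: u(vowel)+7=b, r(cons)+2=t, b(cons)+2=d, a(vowel)+7=h, n(cons)+2=p.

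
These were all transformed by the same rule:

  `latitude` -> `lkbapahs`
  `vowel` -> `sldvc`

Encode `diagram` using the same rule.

thynhpk

The output letters match the input read backwards, each shifted +7: latitude reversed is edutital. Two steps: reverse the string, then apply a Caesar shift of +7.
For diagram: reverse → margaid; then shift: m+7=t, a+7=h, r+7=y, g+7=n, a+7=h, i+7=p, d+7=k.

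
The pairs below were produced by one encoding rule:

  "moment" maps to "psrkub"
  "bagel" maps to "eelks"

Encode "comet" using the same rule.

In moment: m→p is +3, o→s is +4, m→r is +5, e→k is +6 — the shift increases by 1 each position. Each letter shifts forward by (position + 3), i.e. 3, 4, 5, … — the shift grows by one for each successive letter.
On comet: c+3=f, o+4=s, m+5=r, e+6=k, t+7=a.

fsrka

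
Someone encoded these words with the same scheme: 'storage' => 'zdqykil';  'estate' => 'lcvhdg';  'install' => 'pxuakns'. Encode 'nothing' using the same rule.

uyvospn

It's a Vigenère-style cipher with numeric key [7,10,2]: position i shifts by key[i mod 3].
Applying it to nothing: n+7=u, o+10=y, t+2=v, h+7=o, i+10=s, n+2=p, g+7=n.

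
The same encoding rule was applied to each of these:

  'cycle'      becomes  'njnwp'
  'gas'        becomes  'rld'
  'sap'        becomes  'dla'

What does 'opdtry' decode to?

Compare letters: c→n is +11, y→j is +11, c→n is +11 — a constant shift. Every letter moves 11 places later in the alphabet, wrapping around z→a.
Undoing it on opdtry: o−11=d, p−11=e, d−11=s, t−11=i, r−11=g, y−11=n.

design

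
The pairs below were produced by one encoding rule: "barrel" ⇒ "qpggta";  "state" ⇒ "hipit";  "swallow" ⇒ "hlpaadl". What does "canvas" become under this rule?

Compare letters: b→q is +15, a→p is +15, r→g is +15 — a constant shift. Every letter moves 15 places later in the alphabet, wrapping around z→a.
On canvas: c+15=r, a+15=p, n+15=c, v+15=k, a+15=p, s+15=h.

rpckph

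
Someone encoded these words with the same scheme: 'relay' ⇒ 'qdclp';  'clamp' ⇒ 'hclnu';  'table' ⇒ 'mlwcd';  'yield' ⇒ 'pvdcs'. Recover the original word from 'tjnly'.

woman

r(17)→q(16) and e(4)→d(3) fit y≡11x+11 (mod 26); the inverse of 11 mod 26 is 19. Treating letters as 0–25, the rule is x ↦ 11x + 11 (mod 26).
Undoing it on tjnly: t(19)→19·(19−11)≡22=w; j(9)→19·(9−11)≡14=o; n(13)→19·(13−11)≡12=m; l(11)→19·(11−11)≡0=a; y(24)→19·(24−11)≡13=n (all mod 26).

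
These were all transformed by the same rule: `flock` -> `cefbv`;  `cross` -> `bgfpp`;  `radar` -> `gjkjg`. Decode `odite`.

pixel

This is an affine cipher: with a=0,…,z=25, each position x becomes (9x+9) mod 26.
Undoing it on odite: o(14)→3·(14−9)≡15=p; d(3)→3·(3−9)≡8=i; i(8)→3·(8−9)≡23=x; t(19)→3·(19−9)≡4=e; e(4)→3·(4−9)≡11=l (all mod 26).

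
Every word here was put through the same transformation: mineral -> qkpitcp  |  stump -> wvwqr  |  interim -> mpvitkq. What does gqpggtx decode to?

Shifts by position in mineral: pos 0: m→q (+4), pos 1: i→k (+2), pos 2: n→p (+2), pos 3: e→i (+4), pos 4: r→t (+2), pos 5: a→c (+2) — repeating every 3. A repeating key of period 3 is used — shifts +4, +2, +2 over and over.
Decoding gqpggtx: g−4=c, q−2=o, p−2=n, g−4=c, g−2=e, t−2=r, x−4=t.

concert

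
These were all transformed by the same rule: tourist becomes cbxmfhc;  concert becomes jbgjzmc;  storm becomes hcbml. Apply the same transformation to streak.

t(19)→c(2) and o(14)→b(1) fit y≡21x+19 (mod 26); the inverse of 21 mod 26 is 5. This is an affine cipher: with a=0,…,z=25, each position x becomes (21x+19) mod 26.
On streak: s(18)→21·18+19≡7=h; t(19)→21·19+19≡2=c; r(17)→21·17+19≡12=m; e(4)→21·4+19≡25=z; a(0)→21·0+19≡19=t; k(10)→21·10+19≡21=v (all mod 26).

hcmztv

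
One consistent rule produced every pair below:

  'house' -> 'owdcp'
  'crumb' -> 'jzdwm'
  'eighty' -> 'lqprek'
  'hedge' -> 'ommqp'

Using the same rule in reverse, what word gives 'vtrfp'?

olive

Each letter shifts forward by (position + 7), i.e. 7, 8, 9, … — the shift grows by one for each successive letter.
Reversing it on vtrfp: v−7=o, t−8=l, r−9=i, f−10=v, p−11=e.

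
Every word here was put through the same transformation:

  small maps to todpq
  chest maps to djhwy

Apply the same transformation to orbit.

In small: s→t is +1, m→o is +2, a→d is +3, l→p is +4 — the shift increases by 1 each position. Each letter shifts forward by (position + 1), i.e. 1, 2, 3, … — the shift grows by one for each successive letter.
On orbit: o+1=p, r+2=t, b+3=e, i+4=m, t+5=y.

ptemy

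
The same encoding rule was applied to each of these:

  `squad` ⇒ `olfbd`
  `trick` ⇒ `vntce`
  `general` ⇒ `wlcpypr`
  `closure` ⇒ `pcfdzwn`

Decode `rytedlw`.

The output letters match the input read backwards, each shifted +11: squad reversed is dauqs. The word is reversed, then every letter is shifted forward by 11.
Undoing it on rytedlw: shift back: r−11=g, y−11=n, t−11=i, e−11=t, d−11=s, l−11=a, w−11=l → gnitsal; then reverse → lasting.

lasting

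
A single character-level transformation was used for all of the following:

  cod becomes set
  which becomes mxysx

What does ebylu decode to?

Compare letters: c→s is +16, o→e is +16, d→t is +16 — a constant shift. It's a constant shift of +16 (ROT16).
Decoding ebylu: e−16=o, b−16=l, y−16=i, l−16=v, u−16=e.

olive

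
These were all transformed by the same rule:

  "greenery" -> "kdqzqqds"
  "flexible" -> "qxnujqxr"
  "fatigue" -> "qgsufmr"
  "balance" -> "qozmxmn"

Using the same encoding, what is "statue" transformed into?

qgfmfe

The word is reversed, then every letter is shifted forward by 12.
On statue: reverse → eutats; then shift: e+12=q, u+12=g, t+12=f, a+12=m, t+12=f, s+12=e.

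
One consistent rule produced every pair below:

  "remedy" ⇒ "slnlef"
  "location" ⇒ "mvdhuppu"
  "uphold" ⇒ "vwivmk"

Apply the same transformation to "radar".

A repeating key of period 2 is used — shifts +1, +7 over and over.
Applying it to radar: r+1=s, a+7=h, d+1=e, a+7=h, r+1=s.

shehs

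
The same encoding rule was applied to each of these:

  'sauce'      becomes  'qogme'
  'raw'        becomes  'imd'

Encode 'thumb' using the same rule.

nygtf

The word is reversed, then every letter is shifted forward by 12.
Applying it to thumb: reverse → bmuht; then shift: b+12=n, m+12=y, u+12=g, h+12=t, t+12=f.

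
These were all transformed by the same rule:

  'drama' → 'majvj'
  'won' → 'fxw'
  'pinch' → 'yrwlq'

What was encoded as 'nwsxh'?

enjoy

Compare letters: d→m is +9, r→a is +9, a→j is +9 — a constant shift. It's a constant shift of +9 (ROT9).
Decoding nwsxh: n−9=e, w−9=n, s−9=j, x−9=o, h−9=y.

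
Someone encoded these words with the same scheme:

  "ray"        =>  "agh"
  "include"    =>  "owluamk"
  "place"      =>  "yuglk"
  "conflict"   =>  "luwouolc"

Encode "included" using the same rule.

The shift depends on letter class: consonant r→a is +9, but vowel a→g is +6. Vowels shift forward by 6 and consonants shift forward by 9.
For included: i(vowel)+6=o, n(cons)+9=w, c(cons)+9=l, l(cons)+9=u, u(vowel)+6=a, d(cons)+9=m, e(vowel)+6=k, d(cons)+9=m.

owluamkm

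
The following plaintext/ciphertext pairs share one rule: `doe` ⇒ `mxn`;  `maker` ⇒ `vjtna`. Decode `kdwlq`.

Compare letters: d→m is +9, o→x is +9, e→n is +9 — a constant shift. Each letter is shifted forward by 9 in the alphabet (a Caesar shift of +9).
Undoing it on kdwlq: k−9=b, d−9=u, w−9=n, l−9=c, q−9=h.

bunch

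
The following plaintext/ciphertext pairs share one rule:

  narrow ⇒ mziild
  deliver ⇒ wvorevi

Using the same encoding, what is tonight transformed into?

Each pair mirrors across the alphabet (n↔m, a↔z, r↔i): positions sum to 25. Letters are reflected about the middle of the alphabet (position → 25−position): Atbash.
For tonight: t↔g, o↔l, n↔m, i↔r, g↔t, h↔s, t↔g.

glmrtsg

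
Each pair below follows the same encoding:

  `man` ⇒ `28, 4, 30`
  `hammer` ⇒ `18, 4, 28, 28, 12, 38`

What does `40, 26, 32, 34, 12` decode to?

slope

Each letter becomes 2×(its alphabet position, a=1..z=26) + 2.
Undoing it on 40, 26, 32, 34, 12: 40→(40−2)÷2=19=s, 26→(26−2)÷2=12=l, 32→(32−2)÷2=15=o, 34→(34−2)÷2=16=p, 12→(12−2)÷2=5=e.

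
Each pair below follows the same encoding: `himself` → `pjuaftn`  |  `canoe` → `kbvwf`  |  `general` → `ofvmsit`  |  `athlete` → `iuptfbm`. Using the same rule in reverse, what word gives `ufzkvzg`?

mercury

Shifts by position in himself: pos 0: h→p (+8), pos 1: i→j (+1), pos 2: m→u (+8), pos 3: s→a (+8), pos 4: e→f (+1), pos 5: l→t (+8) — repeating every 3. The shifts repeat in a cycle of length 3: positions 0,1,… shift by +8, +1, +8, then the pattern repeats.
Decoding ufzkvzg: u−8=m, f−1=e, z−8=r, k−8=c, v−1=u, z−8=r, g−8=y.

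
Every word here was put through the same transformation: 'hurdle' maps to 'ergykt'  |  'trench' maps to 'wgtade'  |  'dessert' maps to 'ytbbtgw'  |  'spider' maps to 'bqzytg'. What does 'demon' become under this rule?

ytfva

h(7)→e(4) and u(20)→r(17) fit y≡21x+13 (mod 26); the inverse of 21 mod 26 is 5. Treating letters as 0–25, the rule is x ↦ 21x + 13 (mod 26).
Applying it to demon: d(3)→21·3+13≡24=y; e(4)→21·4+13≡19=t; m(12)→21·12+13≡5=f; o(14)→21·14+13≡21=v; n(13)→21·13+13≡0=a (all mod 26).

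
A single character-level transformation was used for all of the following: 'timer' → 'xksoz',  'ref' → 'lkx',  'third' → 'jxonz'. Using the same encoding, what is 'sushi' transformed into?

The output letters match the input read backwards, each shifted +6: timer reversed is remit. The word is reversed, then every letter is shifted forward by 6.
Applying it to sushi: reverse → ihsus; then shift: i+6=o, h+6=n, s+6=y, u+6=a, s+6=y.

onyay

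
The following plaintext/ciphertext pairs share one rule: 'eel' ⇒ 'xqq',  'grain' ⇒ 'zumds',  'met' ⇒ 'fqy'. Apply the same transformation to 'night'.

ftsuz

The output letters match the input read backwards, each shifted +12: eel reversed is lee. Read the word backwards and shift each letter +12.
For night: reverse → thgin; then shift: t+12=f, h+12=t, g+12=s, i+12=u, n+12=z.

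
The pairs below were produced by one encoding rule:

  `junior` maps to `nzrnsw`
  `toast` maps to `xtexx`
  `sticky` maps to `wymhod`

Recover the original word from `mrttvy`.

It's a Vigenère-style cipher with numeric key [4,5]: position i shifts by key[i mod 2].
Decoding mrttvy: m−4=i, r−5=m, t−4=p, t−5=o, v−4=r, y−5=t.

import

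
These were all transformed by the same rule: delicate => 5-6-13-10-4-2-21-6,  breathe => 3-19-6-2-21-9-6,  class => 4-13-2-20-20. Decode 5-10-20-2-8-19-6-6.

Each letter is replaced by its alphabet position (a=1..z=26) + 1.
Undoing it on 5-10-20-2-8-19-6-6: 5→(5−1)÷1=4=d, 10→(10−1)÷1=9=i, 20→(20−1)÷1=19=s, 2→(2−1)÷1=1=a, 8→(8−1)÷1=7=g, 19→(19−1)÷1=18=r, 6→(6−1)÷1=5=e, 6→(6−1)÷1=5=e.

disagree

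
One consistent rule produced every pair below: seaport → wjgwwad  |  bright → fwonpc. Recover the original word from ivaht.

In seaport: s→w is +4, e→j is +5, a→g is +6, p→w is +7 — the shift increases by 1 each position. The shift increases by 1 at each position, starting from +4: 4, 5, 6, ….
Decoding ivaht: i−4=e, v−5=q, a−6=u, h−7=a, t−8=l.

equal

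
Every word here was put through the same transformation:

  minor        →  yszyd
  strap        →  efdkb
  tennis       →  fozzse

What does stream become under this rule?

efdoky

The shift depends on letter class: consonant m→y is +12, but vowel i→s is +10. The rule splits by letter class: vowels +10, consonants +12.
For stream: s(cons)+12=e, t(cons)+12=f, r(cons)+12=d, e(vowel)+10=o, a(vowel)+10=k, m(cons)+12=y.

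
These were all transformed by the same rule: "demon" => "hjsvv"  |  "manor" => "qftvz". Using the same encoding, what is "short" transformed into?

wmuyb

The shift increases by 1 at each position, starting from +4: 4, 5, 6, ….
Applying it to short: s+4=w, h+5=m, o+6=u, r+7=y, t+8=b.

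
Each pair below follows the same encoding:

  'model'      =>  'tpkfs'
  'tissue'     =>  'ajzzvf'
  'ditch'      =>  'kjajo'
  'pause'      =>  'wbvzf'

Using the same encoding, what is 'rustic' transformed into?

Two shifts are in play — +1 for a/e/i/o/u, +7 for every other letter.
Applying it to rustic: r(cons)+7=y, u(vowel)+1=v, s(cons)+7=z, t(cons)+7=a, i(vowel)+1=j, c(cons)+7=j.

yvzajj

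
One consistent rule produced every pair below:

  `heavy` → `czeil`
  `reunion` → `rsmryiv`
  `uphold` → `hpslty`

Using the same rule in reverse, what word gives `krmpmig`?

The output letters match the input read backwards, each shifted +4: heavy reversed is yvaeh. The word is reversed, then every letter is shifted forward by 4.
Reversing it on krmpmig: shift back: k−4=g, r−4=n, m−4=i, p−4=l, m−4=i, i−4=e, g−4=c → gniliec; then reverse → ceiling.

ceiling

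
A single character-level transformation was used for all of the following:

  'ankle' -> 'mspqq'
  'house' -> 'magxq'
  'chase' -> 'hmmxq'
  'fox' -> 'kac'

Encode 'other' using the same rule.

aymqw

The rule splits by letter class: vowels +12, consonants +5.
For other: o(vowel)+12=a, t(cons)+5=y, h(cons)+5=m, e(vowel)+12=q, r(cons)+5=w.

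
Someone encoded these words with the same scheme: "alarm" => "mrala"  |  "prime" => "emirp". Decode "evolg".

The output letters match the input read backwards: alarm reversed is mrala. It's just the letters in reverse order.
Decoding evolg: then reverse → glove.

glove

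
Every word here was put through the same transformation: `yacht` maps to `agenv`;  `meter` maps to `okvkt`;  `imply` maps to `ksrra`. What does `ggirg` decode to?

eagle

Shifts by position in yacht: pos 0: y→a (+2), pos 1: a→g (+6), pos 2: c→e (+2), pos 3: h→n (+6) — repeating every 2. A repeating key of period 2 is used — shifts +2, +6 over and over.
Reversing it on ggirg: g−2=e, g−6=a, i−2=g, r−6=l, g−2=e.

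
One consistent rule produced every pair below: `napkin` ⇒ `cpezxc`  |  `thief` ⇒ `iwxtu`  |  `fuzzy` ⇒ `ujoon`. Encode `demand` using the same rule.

Compare letters: n→c is +15, a→p is +15, p→e is +15 — a constant shift. Each letter is shifted forward by 15 in the alphabet (a Caesar shift of +15).
For demand: d+15=s, e+15=t, m+15=b, a+15=p, n+15=c, d+15=s.

stbpcs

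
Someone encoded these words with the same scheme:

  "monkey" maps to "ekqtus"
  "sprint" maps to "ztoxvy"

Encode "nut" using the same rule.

The output letters match the input read backwards, each shifted +6: monkey reversed is yeknom. Read the word backwards and shift each letter +6.
On nut: reverse → tun; then shift: t+6=z, u+6=a, n+6=t.

zat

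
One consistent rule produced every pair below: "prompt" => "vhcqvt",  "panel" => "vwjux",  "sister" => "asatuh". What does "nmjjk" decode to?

p(15)→v(21) and r(17)→h(7) fit y≡19x+22 (mod 26); the inverse of 19 mod 26 is 11. This is an affine cipher: with a=0,…,z=25, each position x becomes (19x+22) mod 26.
Undoing it on nmjjk: n(13)→11·(13−22)≡5=f; m(12)→11·(12−22)≡20=u; j(9)→11·(9−22)≡13=n; j(9)→11·(9−22)≡13=n; k(10)→11·(10−22)≡24=y (all mod 26).

funny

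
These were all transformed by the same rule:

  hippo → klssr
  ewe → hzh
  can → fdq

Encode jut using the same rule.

Compare letters: h→k is +3, i→l is +3, p→s is +3 — a constant shift. Each letter is shifted forward by 3 in the alphabet (a Caesar shift of +3).
Applying it to jut: j+3=m, u+3=x, t+3=w.

mxw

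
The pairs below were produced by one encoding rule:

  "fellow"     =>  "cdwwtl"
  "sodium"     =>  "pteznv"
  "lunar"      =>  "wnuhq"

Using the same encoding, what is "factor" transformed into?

chfotq

This is an affine cipher: with a=0,…,z=25, each position x becomes (25x+7) mod 26.
Applying it to factor: f(5)→25·5+7≡2=c; a(0)→25·0+7≡7=h; c(2)→25·2+7≡5=f; t(19)→25·19+7≡14=o; o(14)→25·14+7≡19=t; r(17)→25·17+7≡16=q (all mod 26).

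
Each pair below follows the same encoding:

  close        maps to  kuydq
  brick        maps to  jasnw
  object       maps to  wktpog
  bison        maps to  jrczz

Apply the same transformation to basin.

jjctz

Letter i (0-indexed) is shifted by i+8, so successive shifts are 8, 9, 10, ….
Applying it to basin: b+8=j, a+9=j, s+10=c, i+11=t, n+12=z.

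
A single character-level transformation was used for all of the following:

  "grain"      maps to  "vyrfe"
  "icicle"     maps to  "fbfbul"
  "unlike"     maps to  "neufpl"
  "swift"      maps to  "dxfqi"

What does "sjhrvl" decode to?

g(6)→v(21) and r(17)→y(24) fit y≡5x+17 (mod 26); the inverse of 5 mod 26 is 21. Each letter's alphabet position (a=0..z=25) is mapped through 5·x+17 mod 26 — an affine cipher.
Undoing it on sjhrvl: s(18)→21·(18−17)≡21=v; j(9)→21·(9−17)≡14=o; h(7)→21·(7−17)≡24=y; r(17)→21·(17−17)≡0=a; v(21)→21·(21−17)≡6=g; l(11)→21·(11−17)≡4=e (all mod 26).

voyage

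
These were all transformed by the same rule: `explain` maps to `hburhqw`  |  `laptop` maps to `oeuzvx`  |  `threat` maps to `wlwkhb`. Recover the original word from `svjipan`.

The shift increases by 1 at each position, starting from +3: 3, 4, 5, ….
Undoing it on svjipan: s−3=p, v−4=r, j−5=e, i−6=c, p−7=i, a−8=s, n−9=e.

precise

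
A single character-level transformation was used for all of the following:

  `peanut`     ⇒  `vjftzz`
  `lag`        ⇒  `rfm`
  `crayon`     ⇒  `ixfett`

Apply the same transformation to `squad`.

ywzfj

Vowels shift forward by 5 and consonants shift forward by 6.
For squad: s(cons)+6=y, q(cons)+6=w, u(vowel)+5=z, a(vowel)+5=f, d(cons)+6=j.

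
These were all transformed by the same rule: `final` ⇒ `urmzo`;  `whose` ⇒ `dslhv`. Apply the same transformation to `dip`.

wrk

Each pair mirrors across the alphabet (f↔u, i↔r, n↔m): positions sum to 25. This is the alphabet-reversal cipher (Atbash): a becomes z, b becomes y, etc.
On dip: d↔w, i↔r, p↔k.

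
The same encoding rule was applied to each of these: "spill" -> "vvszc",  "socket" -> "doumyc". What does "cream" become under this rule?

The output letters match the input read backwards, each shifted +10: spill reversed is llips. Two steps: reverse the string, then apply a Caesar shift of +10.
Applying it to cream: reverse → maerc; then shift: m+10=w, a+10=k, e+10=o, r+10=b, c+10=m.

wkobm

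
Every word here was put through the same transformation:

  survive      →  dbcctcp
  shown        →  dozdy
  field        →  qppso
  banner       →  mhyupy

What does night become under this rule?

yproe

Shifts by position in survive: pos 0: s→d (+11), pos 1: u→b (+7), pos 2: r→c (+11), pos 3: v→c (+7) — repeating every 2. The shifts repeat in a cycle of length 2: positions 0,1,… shift by +11, +7, then the pattern repeats.
On night: n+11=y, i+7=p, g+11=r, h+7=o, t+11=e.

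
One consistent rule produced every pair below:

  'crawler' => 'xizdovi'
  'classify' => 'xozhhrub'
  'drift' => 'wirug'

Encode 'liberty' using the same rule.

Each pair mirrors across the alphabet (c↔x, r↔i, a↔z): positions sum to 25. Letters are reflected about the middle of the alphabet (position → 25−position): Atbash.
For liberty: l↔o, i↔r, b↔y, e↔v, r↔i, t↔g, y↔b.

oryvigb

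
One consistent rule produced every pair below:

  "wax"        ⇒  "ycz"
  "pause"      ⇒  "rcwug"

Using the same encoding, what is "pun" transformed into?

rwp

Compare letters: w→y is +2, a→c is +2, x→z is +2 — a constant shift. Each letter is shifted forward by 2 in the alphabet (a Caesar shift of +2).
On pun: p+2=r, u+2=w, n+2=p.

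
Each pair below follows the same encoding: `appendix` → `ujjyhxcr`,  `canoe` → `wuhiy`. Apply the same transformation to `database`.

xunuvumy

Compare letters: a→u is +20, p→j is +20, p→j is +20 — a constant shift. It's a constant shift of +20 (ROT20).
On database: d+20=x, a+20=u, t+20=n, a+20=u, b+20=v, a+20=u, s+20=m, e+20=y.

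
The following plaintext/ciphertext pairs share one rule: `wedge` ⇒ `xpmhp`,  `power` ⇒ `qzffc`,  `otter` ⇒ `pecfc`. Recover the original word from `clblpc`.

basket

Shifts by position in wedge: pos 0: w→x (+1), pos 1: e→p (+11), pos 2: d→m (+9), pos 3: g→h (+1), pos 4: e→p (+11) — repeating every 3. It's a Vigenère-style cipher with numeric key [1,11,9]: position i shifts by key[i mod 3].
Undoing it on clblpc: c−1=b, l−11=a, b−9=s, l−1=k, p−11=e, c−9=t.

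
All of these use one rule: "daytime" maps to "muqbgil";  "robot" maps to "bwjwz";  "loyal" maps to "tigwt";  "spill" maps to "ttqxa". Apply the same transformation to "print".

bvqzx

The output letters match the input read backwards, each shifted +8: daytime reversed is emityad. Read the word backwards and shift each letter +8.
For print: reverse → tnirp; then shift: t+8=b, n+8=v, i+8=q, r+8=z, p+8=x.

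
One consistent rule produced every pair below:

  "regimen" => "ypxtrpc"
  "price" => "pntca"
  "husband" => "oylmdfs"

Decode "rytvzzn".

The output letters match the input read backwards, each shifted +11: regimen reversed is nemiger. The word is reversed, then every letter is shifted forward by 11.
Undoing it on rytvzzn: shift back: r−11=g, y−11=n, t−11=i, v−11=k, z−11=o, z−11=o, n−11=c → gnikooc; then reverse → cooking.

cooking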